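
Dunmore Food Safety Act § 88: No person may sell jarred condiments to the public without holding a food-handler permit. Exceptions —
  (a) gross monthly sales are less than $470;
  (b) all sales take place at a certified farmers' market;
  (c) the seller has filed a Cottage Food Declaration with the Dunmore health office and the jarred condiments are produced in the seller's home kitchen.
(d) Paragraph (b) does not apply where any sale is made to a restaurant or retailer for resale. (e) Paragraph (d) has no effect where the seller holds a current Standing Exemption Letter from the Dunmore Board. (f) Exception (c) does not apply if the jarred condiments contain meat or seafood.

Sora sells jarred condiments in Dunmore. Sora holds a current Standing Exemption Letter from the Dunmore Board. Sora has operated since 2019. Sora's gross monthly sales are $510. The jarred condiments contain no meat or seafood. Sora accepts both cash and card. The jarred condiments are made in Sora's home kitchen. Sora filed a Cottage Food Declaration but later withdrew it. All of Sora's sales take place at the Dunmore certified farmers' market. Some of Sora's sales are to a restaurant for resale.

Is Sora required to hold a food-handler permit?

Exception (a) does not apply: gross monthly sales are $510, not less than $470.
Exception (b): all sales are at a certified farmers' market — every condition holds. Under paragraphs (d)–(e): (d) is engaged (some sales are to a restaurant for resale), but is displaced by (e): (e) operates against (d): a current Standing Exemption Letter is held. Exception (b) stands.
Exception (c) does not apply: the Cottage Food Declaration was withdrawn.

No — exception (b) applies; Sora is not required to hold a food-handler permit.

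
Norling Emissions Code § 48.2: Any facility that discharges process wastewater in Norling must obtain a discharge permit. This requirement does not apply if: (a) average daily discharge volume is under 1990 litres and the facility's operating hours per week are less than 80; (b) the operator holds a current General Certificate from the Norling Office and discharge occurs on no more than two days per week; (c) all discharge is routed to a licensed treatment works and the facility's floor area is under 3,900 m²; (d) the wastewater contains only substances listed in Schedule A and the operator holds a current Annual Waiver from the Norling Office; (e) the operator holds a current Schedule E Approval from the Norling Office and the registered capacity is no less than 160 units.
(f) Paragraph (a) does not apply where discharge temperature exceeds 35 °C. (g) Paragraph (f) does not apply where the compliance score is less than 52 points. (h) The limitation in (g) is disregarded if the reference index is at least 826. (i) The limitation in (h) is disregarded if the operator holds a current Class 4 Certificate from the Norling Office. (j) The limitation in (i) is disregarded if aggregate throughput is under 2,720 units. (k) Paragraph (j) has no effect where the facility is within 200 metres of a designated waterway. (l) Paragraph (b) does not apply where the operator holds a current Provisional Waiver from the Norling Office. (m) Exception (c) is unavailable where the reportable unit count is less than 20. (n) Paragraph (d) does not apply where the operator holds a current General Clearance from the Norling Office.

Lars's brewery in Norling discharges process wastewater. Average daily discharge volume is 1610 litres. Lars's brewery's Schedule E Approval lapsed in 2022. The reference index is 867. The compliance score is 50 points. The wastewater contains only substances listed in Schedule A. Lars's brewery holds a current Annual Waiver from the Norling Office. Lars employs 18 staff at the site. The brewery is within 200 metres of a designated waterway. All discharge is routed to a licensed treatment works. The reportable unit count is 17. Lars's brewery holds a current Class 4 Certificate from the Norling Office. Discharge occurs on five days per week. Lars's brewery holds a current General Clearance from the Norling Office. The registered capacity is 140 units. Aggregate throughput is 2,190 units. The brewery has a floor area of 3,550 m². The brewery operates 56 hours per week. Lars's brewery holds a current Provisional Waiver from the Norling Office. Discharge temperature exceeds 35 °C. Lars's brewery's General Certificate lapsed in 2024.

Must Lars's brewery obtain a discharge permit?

All of (a)'s requirements are met (average daily discharge volume is 1610 litres, under the 1990 litres limit; the facility's operating hours per week are 56, less than the 80 limit). As to paragraphs (f)–(k): (f) would limit (a) — discharge temperature exceeds 35 °C — but (g) sets (f) aside: (g) operates against (f): the compliance score is 50 points, less than the 52 points limit. (h) would limit (g) — the reference index is 867, meeting the 826 threshold — but (i) sets (h) aside: (i) is engaged — a current Class 4 Certificate is held. (j) applies (aggregate throughput is 2,190 units, under the 2,720 units limit), but yields to (k): (k) operates — the brewery is within 200 m of a designated waterway. So (a) applies.
Exception (b) does not apply: no current General Certificate is held.
Exception (c) is satisfied on its face — discharge is routed to a licensed treatment works; the facility's floor area is 3,550 m², under the 3,900 m² limit. But applying paragraph (m): (m) operates against (c): the reportable unit count is 17, less than the 20 limit. Exception (c) does not apply.
Exception (d): the wastewater is Schedule-A-only; a current Annual Waiver is held — every condition holds. However, paragraph (n) must be considered: (n) applies — a current General Clearance is held. (d) is therefore removed.
Exception (e) does not apply: there is no Schedule E Approval in force.

No — exception (a) applies; Lars's brewery is not required to obtain a discharge permit.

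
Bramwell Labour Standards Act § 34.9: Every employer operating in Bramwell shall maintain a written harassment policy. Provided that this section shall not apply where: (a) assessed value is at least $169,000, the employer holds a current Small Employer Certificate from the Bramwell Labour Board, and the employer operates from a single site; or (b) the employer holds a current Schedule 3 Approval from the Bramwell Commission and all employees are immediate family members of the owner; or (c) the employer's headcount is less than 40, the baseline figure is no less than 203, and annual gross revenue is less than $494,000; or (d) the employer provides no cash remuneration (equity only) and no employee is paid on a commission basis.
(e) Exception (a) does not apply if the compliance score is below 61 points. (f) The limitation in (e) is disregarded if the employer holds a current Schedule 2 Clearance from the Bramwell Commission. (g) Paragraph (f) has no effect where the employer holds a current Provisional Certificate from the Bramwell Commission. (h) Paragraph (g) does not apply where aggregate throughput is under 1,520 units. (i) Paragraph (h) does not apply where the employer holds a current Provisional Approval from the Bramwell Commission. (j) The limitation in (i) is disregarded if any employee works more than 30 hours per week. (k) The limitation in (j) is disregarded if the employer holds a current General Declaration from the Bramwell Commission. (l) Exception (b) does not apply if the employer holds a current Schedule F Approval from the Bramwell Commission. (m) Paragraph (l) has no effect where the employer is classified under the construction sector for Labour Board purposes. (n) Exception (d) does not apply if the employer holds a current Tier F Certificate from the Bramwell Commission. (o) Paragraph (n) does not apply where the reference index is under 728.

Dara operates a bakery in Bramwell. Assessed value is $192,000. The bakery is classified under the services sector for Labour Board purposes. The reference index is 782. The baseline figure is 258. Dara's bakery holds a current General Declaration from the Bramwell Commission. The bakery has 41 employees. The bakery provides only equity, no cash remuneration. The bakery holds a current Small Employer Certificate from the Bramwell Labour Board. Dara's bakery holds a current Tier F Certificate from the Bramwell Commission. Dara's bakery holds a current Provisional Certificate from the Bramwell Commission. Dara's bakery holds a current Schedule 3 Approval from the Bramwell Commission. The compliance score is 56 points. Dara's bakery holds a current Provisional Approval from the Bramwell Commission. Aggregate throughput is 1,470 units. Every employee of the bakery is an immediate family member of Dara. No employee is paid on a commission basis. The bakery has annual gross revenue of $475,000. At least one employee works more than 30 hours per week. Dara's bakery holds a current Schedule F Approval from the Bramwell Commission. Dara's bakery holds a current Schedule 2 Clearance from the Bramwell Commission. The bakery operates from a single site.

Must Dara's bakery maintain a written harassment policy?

Exception (a) is satisfied on its face — assessed value is $192,000, meeting the $169,000 threshold; a current Small Employer Certificate is held; the employer operates from a single site. But applying paragraphs (e)–(k): (e) operates — the compliance score is 56 points, below the 61 points limit. (f) would limit (e) — a current Schedule 2 Clearance is held — but (g) sets (f) aside: (g) operates against (f): a current Provisional Certificate is held. (h) operates (aggregate throughput is 1,470 units, under the 1,520 units limit), but yields to (i): (i) operates — a current Provisional Approval is held. (j) would limit (i) — at least one employee exceeds 30 hours/week — but (k) sets (j) aside: (k) is triggered — a current General Declaration is held. (a) is therefore removed.
Exception (b) is satisfied on its face — a current Schedule 3 Approval is held; every employee is an immediate family member. However, paragraphs (l)–(m) must be considered: (l) operates against (b): a current Schedule F Approval is held. (m), which would lift (l), is inapplicable — the bakery is classified under the services sector. Exception (b) does not apply.
Exception (c) fails — the employer's headcount is 41, not less than 40.
All of (d)'s requirements are met (remuneration is equity-only; no employee is paid on commission). But applying paragraphs (n)–(o): (n) operates — a current Tier F Certificate is held. (o) is not engaged (the reference index is 782, not under 728), so (n) stands. So (d) is unavailable.
No exception is made out. Dara's bakery falls within the general rule.

Yes — Dara's bakery must maintain a written harassment policy.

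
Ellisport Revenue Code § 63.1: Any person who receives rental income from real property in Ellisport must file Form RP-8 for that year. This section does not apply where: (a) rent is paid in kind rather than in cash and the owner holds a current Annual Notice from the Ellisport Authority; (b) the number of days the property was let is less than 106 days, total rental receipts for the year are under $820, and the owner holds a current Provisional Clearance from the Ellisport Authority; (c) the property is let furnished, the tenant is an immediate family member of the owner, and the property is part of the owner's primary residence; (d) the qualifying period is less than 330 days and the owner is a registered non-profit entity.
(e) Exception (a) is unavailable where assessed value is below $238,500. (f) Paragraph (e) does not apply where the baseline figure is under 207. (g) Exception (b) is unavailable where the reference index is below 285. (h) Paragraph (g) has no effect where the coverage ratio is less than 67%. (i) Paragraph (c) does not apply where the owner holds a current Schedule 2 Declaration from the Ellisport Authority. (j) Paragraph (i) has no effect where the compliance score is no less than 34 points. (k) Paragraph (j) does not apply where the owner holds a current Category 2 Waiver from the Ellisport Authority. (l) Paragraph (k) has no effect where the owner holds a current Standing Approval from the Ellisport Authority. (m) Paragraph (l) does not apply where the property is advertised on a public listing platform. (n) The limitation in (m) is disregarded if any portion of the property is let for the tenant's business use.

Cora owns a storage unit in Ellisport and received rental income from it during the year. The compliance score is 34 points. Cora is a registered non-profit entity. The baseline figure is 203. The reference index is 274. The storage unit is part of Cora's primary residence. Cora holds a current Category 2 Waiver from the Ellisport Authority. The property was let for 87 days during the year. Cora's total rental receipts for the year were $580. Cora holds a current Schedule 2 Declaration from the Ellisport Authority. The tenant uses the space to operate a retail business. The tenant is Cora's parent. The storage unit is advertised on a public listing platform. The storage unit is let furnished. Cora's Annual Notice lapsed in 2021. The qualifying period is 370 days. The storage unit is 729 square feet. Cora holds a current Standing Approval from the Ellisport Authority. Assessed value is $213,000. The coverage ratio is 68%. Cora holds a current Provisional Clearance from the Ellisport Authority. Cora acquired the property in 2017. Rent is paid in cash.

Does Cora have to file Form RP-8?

Exception (a) requires that rent is paid in kind rather than in cash; but rent is paid in cash, so (a) is unavailable.
All of (b)'s requirements are met (the number of days the property was let is 87 days, less than the 106 days limit; total rental receipts for the year are $580, under the $820 limit; a current Provisional Clearance is held). However, paragraphs (g)–(h) must be considered: (g) operates — the reference index is 274, below the 285 limit. (h) is not engaged (the coverage ratio is 68%, not less than 67%), so (g) stands. So (b) is unavailable.
Exception (c) is satisfied on its face — the property is let furnished; the tenant is an immediate family member; the storage unit is part of the primary residence. Applying paragraphs (i)–(n): (i) would limit (c) — a current Schedule 2 Declaration is held — but (j) sets (i) aside: (j) operates — the compliance score is 34 points, meeting the 34 points threshold. (k) is engaged (a current Category 2 Waiver is held), but yields to (l): (l) operates — a current Standing Approval is held. (m) would limit (l) — the property is publicly advertised — but (n) sets (m) aside: (n) applies — the space is let for business use. (c) remains available.
Exception (d) fails — the qualifying period is 370 days, not less than 330 days.

No — exception (c) applies; Cora is not required to file Form RP-8.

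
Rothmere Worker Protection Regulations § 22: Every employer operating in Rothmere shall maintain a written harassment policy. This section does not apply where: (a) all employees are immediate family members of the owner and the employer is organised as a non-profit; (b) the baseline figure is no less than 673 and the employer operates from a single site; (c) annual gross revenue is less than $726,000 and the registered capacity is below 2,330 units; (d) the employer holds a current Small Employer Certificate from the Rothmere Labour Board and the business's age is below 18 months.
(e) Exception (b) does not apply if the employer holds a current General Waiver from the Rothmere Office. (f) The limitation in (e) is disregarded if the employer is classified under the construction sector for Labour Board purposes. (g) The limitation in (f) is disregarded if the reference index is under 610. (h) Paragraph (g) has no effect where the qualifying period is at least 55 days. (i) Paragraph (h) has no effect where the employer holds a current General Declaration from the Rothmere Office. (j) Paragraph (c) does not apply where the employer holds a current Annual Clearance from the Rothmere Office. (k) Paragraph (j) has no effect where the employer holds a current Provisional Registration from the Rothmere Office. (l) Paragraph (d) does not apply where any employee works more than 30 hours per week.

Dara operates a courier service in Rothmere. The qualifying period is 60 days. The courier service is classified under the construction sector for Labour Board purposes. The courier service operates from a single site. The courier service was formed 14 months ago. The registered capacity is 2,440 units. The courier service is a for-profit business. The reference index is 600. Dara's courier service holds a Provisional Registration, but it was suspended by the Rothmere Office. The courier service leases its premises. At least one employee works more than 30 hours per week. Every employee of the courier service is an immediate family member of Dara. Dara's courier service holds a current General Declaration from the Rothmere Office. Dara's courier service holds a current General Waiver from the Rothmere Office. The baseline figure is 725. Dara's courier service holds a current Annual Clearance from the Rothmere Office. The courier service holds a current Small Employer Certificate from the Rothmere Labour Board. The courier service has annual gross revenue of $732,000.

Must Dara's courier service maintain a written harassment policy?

Yes — Dara's courier service must maintain a written harassment policy.

Exception (a) does not apply: the employer is for-profit.
Exception (b)'s conditions are all satisfied: the baseline figure is 725, meeting the 673 threshold; the employer operates from a single site. Turning to paragraphs (e)–(i): (e) is triggered — a current General Waiver is held. (f) operates (the courier service is classified under the construction sector), but is overridden by (g): (g) operates against (f): the reference index is 600, under the 610 limit. (h) is engaged (the qualifying period is 60 days, meeting the 55 days threshold), but yields to (i): (i) is engaged — a current General Declaration is held. (b) is therefore removed.
Exception (c) fails — annual gross revenue is $732,000, not less than $726,000.
All of (d)'s requirements are met (a current Small Employer Certificate is held; the business's age is 14 months, below the 18 months limit). However, paragraph (l) must be considered: (l) is triggered — at least one employee exceeds 30 hours/week. So (d) is unavailable.
No exception is made out. Dara's courier service falls within the general rule.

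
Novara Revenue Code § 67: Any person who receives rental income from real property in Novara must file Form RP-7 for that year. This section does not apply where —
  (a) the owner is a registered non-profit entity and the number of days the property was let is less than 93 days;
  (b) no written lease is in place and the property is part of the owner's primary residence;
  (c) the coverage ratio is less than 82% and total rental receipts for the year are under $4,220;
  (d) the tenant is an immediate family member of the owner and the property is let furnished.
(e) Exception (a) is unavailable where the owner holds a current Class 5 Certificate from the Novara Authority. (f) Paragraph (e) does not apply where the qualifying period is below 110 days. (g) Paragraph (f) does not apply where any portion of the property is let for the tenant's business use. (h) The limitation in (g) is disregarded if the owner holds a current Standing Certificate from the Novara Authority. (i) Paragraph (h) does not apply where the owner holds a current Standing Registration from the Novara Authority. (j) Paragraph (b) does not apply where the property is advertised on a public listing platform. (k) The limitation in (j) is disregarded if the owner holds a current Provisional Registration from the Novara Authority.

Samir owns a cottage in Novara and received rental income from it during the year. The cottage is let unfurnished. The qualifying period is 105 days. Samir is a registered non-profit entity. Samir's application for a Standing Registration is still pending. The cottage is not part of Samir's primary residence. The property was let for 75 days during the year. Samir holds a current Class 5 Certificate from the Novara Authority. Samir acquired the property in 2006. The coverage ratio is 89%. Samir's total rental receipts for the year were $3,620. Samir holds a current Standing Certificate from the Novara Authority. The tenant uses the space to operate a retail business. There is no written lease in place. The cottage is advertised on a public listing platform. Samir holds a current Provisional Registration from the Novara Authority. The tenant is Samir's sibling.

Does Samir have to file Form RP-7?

Exception (a) is satisfied on its face — Samir is a registered non-profit; the number of days the property was let is 75 days, less than the 93 days limit. Considering the limiting provisions: (e) is triggered (a current Class 5 Certificate is held), but is overridden by (f): (f) is triggered — the qualifying period is 105 days, below the 110 days limit. (g) is engaged (the space is let for business use), but is set aside by (h): (h) operates against (g): a current Standing Certificate is held. (i), which would lift (h), does not operate here — no current Standing Registration is held. So (a) applies.
Exception (b) fails — the cottage is not part of the primary residence.
Exception (c) fails — the coverage ratio is 89%, not less than 82%.
Exception (d) requires that the property is let furnished; but the property is let unfurnished, so (d) is unavailable.

No — exception (a) applies; Samir is not required to file Form RP-7.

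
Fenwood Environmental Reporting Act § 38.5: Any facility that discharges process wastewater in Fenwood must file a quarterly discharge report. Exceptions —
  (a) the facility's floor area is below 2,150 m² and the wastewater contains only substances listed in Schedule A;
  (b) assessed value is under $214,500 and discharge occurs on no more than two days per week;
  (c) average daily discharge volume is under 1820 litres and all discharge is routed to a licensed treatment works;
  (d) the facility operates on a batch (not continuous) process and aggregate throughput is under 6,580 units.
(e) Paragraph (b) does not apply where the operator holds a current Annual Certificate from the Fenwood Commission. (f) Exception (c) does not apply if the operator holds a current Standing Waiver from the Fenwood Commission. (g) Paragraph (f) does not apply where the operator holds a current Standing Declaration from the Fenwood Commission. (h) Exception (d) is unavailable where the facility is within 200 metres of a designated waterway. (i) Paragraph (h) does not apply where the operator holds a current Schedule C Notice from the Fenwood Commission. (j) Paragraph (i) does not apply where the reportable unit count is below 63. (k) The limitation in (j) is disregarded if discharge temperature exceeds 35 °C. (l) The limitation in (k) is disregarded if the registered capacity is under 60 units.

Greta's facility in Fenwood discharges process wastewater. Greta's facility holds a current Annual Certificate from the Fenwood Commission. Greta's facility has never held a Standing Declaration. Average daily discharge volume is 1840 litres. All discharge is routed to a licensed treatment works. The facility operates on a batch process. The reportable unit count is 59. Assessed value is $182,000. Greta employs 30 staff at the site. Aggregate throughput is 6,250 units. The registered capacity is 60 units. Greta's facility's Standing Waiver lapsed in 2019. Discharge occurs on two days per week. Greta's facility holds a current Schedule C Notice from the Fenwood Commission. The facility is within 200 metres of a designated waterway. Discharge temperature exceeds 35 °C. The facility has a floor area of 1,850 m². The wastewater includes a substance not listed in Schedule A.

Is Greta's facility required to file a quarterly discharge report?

No — exception (d) applies; Greta's facility is not required to file a quarterly discharge report.

Exception (a) does not apply: the wastewater includes a non-Schedule-A substance.
All of (b)'s requirements are met (assessed value is $182,000, under the $214,500 limit; discharge occurs on no more than two days per week). Turning to paragraph (e): (e) operates against (b): a current Annual Certificate is held. Exception (b) does not apply.
Exception (c) requires that average daily discharge volume is under 1820 litres; but average daily discharge volume is 1840 litres, not under 1820 litres, so (c) is unavailable.
Exception (d): the facility operates on a batch process; aggregate throughput is 6,250 units, under the 6,580 units limit — every condition holds. Applying paragraphs (h)–(l): (h) applies (the facility is within 200 m of a designated waterway), but is overridden by (i): (i) operates against (h): a current Schedule C Notice is held. (j) would limit (i) — the reportable unit count is 59, below the 63 limit — but (k) sets (j) aside: (k) applies — discharge temperature exceeds 35 °C. (l), which would lift (k), is not triggered — the registered capacity is 60 units, not under 60 units. (d) remains available.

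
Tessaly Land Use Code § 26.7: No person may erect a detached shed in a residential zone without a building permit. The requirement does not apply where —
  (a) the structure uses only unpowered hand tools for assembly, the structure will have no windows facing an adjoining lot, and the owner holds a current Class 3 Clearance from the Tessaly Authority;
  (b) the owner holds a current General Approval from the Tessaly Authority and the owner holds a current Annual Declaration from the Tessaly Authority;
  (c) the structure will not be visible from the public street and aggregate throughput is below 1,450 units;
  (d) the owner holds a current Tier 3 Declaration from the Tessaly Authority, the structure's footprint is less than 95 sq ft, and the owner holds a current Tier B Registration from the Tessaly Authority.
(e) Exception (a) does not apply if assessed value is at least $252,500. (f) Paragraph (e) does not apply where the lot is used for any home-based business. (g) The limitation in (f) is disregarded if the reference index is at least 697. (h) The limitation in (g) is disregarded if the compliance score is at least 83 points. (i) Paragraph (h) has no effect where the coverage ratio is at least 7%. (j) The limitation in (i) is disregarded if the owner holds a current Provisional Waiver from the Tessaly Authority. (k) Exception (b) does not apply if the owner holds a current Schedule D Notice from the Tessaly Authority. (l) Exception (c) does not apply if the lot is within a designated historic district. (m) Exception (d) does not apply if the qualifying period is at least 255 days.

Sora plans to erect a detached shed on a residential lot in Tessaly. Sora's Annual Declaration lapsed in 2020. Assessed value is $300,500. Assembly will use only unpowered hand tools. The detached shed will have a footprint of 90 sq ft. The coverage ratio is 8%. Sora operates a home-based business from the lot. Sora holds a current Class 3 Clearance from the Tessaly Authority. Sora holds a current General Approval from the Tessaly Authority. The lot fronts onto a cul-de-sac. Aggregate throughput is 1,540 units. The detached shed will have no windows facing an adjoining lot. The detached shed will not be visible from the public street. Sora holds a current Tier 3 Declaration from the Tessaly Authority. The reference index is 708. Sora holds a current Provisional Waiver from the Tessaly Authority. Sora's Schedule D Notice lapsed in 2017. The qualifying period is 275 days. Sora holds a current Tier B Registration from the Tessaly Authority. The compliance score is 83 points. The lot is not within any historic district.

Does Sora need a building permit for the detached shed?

No — exception (a) applies; Sora does not need a building permit.

Exception (a): assembly uses only hand tools; no windows face an adjoining lot; a current Class 3 Clearance is held — every condition holds. Applying paragraphs (e)–(j): (e) operates (assessed value is $300,500, meeting the $252,500 threshold), but is set aside by (f): (f) is triggered — a home-based business operates on the lot. (g) operates (the reference index is 708, meeting the 697 threshold), but is itself disapplied by (h): (h) operates against (g): the compliance score is 83 points, meeting the 83 points threshold. (i) applies (the coverage ratio is 8%, meeting the 7% threshold), but is set aside by (j): (j) operates against (i): a current Provisional Waiver is held. Exception (a) stands.
Exception (b) fails — there is no Annual Declaration in force.
Exception (c) fails — aggregate throughput is 1,540 units, not below 1,450 units.
Exception (d): a current Tier 3 Declaration is held; the structure's footprint is 90 sq ft, less than the 95 sq ft limit; a current Tier B Registration is held — every condition holds. However, paragraph (m) must be considered: (m) applies — the qualifying period is 275 days, meeting the 255 days threshold. So (d) is unavailable.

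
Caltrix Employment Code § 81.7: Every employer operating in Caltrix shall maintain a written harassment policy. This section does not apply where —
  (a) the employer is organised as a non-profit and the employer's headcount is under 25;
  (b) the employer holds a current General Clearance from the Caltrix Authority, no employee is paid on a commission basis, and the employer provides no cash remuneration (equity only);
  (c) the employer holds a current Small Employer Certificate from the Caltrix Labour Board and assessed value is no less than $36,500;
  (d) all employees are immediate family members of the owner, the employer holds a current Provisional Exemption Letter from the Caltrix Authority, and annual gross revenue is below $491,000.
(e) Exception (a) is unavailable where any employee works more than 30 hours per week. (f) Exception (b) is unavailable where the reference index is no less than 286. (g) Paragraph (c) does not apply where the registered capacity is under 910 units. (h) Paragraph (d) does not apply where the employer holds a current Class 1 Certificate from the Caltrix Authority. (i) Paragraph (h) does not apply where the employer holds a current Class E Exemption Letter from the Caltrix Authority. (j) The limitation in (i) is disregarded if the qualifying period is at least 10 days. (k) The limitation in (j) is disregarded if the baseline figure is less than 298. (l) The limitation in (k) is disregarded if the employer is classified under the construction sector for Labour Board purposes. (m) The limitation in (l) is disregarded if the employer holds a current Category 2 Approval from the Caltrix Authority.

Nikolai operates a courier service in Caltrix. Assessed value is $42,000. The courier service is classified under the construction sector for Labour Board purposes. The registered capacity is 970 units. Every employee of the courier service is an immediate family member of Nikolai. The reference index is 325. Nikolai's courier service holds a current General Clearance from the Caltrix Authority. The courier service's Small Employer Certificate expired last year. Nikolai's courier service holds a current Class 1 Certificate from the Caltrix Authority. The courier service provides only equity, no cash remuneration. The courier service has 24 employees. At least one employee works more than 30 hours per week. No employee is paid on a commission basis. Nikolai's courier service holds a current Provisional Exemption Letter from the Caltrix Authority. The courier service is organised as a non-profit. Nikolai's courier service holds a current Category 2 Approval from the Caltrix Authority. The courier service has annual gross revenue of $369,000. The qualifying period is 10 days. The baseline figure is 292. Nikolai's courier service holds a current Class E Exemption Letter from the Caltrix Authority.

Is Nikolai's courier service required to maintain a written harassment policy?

Exception (a) is satisfied on its face — the employer is a non-profit; the employer's headcount is 24, under the 25 limit. But: (e) operates against (a): at least one employee exceeds 30 hours/week. (a) is therefore removed.
Exception (b): a current General Clearance is held; no employee is paid on commission; remuneration is equity-only — every condition holds. But: (f) is triggered — the reference index is 325, meeting the 286 threshold. So (b) is unavailable.
Exception (c) fails — the Small Employer Certificate has expired.
Exception (d)'s conditions are all satisfied: every employee is an immediate family member; a current Provisional Exemption Letter is held; annual gross revenue is $369,000, below the $491,000 limit. Applying paragraphs (h)–(m): (h) is engaged (a current Class 1 Certificate is held), but is itself disapplied by (i): (i) operates against (h): a current Class E Exemption Letter is held. (j) operates (the qualifying period is 10 days, meeting the 10 days threshold), but is itself disapplied by (k): (k) operates against (j): the baseline figure is 292, less than the 298 limit. (l) is triggered (the courier service is classified under the construction sector), but is itself disapplied by (m): (m) operates against (l): a current Category 2 Approval is held. Exception (d) stands.

No — exception (d) applies; Nikolai's courier service is not required to maintain a written harassment policy.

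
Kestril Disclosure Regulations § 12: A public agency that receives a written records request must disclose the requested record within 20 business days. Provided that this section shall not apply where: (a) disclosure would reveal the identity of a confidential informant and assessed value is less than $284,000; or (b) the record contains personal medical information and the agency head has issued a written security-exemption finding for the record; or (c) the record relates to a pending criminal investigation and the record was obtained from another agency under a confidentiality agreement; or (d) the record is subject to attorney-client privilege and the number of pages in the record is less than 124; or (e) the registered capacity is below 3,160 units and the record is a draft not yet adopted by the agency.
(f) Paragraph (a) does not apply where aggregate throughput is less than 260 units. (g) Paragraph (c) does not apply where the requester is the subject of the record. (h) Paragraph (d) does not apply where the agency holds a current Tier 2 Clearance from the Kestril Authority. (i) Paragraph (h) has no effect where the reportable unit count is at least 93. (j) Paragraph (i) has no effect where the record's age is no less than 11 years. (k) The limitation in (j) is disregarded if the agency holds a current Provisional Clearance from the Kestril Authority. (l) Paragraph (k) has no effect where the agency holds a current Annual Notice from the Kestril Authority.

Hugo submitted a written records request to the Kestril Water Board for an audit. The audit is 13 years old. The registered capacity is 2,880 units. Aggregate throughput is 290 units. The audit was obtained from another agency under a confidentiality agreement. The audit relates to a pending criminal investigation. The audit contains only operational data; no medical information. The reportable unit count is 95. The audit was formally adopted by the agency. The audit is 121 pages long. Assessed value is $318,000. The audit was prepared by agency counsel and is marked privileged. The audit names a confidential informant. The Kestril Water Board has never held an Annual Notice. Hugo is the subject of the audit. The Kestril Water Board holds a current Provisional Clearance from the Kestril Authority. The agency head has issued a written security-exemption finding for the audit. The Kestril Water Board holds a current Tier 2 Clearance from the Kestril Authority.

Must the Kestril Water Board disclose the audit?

No — exception (d) applies; the Kestril Water Board is not required to disclose the audit.

Exception (a) fails — assessed value is $318,000, not less than $284,000.
Exception (b) requires that the record contains personal medical information; but the audit contains only operational data, so (b) is unavailable.
All of (c)'s requirements are met (the audit relates to a pending investigation; the audit was obtained under a confidentiality agreement). But: (g) operates against (c): Hugo is the subject of the audit. So (c) is unavailable.
Exception (d)'s conditions are all satisfied: the audit is privileged; the number of pages in the record is 121, less than the 124 limit. Under paragraphs (h)–(l): (h) applies (a current Tier 2 Clearance is held), but is displaced by (i): (i) operates against (h): the reportable unit count is 95, meeting the 93 threshold. (j) is engaged (the record's age is 13 years, meeting the 11 years threshold), but is set aside by (k): (k) operates against (j): a current Provisional Clearance is held. (l) is not triggered (the Annual Notice is not current), so (k) stands. So (d) applies.
Exception (e) fails — the audit has been formally adopted.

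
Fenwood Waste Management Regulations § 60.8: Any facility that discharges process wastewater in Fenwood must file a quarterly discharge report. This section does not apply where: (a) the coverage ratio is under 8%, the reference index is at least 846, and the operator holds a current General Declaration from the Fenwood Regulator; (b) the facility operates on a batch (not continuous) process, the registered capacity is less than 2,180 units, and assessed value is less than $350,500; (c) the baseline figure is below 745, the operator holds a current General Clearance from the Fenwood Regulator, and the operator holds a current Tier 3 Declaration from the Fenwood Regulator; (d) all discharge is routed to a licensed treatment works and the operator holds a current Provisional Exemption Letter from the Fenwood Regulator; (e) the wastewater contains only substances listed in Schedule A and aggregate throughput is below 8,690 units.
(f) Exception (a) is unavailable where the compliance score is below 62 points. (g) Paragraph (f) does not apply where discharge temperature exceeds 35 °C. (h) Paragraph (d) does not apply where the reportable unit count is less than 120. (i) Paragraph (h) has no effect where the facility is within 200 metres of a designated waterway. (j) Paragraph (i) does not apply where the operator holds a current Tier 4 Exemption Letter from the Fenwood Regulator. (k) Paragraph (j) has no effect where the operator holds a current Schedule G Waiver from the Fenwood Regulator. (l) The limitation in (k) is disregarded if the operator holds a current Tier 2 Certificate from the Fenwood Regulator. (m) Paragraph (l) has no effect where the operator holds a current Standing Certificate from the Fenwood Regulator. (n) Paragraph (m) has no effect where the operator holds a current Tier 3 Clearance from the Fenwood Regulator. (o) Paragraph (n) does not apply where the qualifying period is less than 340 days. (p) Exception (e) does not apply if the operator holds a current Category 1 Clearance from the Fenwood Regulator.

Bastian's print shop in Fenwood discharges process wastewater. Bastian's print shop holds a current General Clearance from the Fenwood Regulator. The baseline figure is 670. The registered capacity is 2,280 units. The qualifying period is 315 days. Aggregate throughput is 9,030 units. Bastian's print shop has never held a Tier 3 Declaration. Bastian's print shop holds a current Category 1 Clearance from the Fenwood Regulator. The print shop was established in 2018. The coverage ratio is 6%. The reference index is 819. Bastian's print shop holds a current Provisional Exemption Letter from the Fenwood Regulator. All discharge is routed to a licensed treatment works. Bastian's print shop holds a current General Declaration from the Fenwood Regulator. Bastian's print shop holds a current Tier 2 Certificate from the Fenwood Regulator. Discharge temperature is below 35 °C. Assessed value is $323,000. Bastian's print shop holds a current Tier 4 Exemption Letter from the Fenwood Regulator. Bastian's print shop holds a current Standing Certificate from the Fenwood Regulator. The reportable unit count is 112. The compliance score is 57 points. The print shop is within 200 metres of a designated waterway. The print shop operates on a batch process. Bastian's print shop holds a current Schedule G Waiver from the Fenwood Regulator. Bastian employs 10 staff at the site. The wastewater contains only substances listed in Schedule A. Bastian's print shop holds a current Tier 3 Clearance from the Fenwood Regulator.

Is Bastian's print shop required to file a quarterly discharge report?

Exception (a) fails — the reference index is 819, short of 846.
Exception (b) does not apply: the registered capacity is 2,280 units, not less than 2,180 units.
Exception (c) fails — no current Tier 3 Declaration is held.
Exception (d) is satisfied on its face — discharge is routed to a licensed treatment works; a current Provisional Exemption Letter is held. Under paragraphs (h)–(o): (h) is engaged (the reportable unit count is 112, less than the 120 limit), but yields to (i): (i) applies — the print shop is within 200 m of a designated waterway. (j) would limit (i) — a current Tier 4 Exemption Letter is held — but (k) sets (j) aside: (k) is triggered — a current Schedule G Waiver is held. (l) operates (a current Tier 2 Certificate is held), but is overridden by (m): (m) operates against (l): a current Standing Certificate is held. (n) is triggered (a current Tier 3 Clearance is held), but yields to (o): (o) operates against (n): the qualifying period is 315 days, less than the 340 days limit. So (d) applies.
Exception (e) fails — aggregate throughput is 9,030 units, not below 8,690 units.

No — exception (d) applies; Bastian's print shop is not required to file a quarterly discharge report.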